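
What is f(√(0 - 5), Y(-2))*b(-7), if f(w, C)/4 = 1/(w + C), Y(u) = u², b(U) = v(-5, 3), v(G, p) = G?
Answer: -80/21 + 20*I*√5/21 ≈ -3.8095 + 2.1296*I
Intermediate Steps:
b(U) = -5
f(w, C) = 4/(C + w) (f(w, C) = 4*(1/(w + C)) = 4*(1/(C + w)) = 4/(C + w))
f(√(0 - 5), Y(-2))*b(-7) = (4/((-2)² + √(0 - 5)))*(-5) = (4/(4 + √(-5)))*(-5) = (4/(4 + I*√5))*(-5) = -20/(4 + I*√5)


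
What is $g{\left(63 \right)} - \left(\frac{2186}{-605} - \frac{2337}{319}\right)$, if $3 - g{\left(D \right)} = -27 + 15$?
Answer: $\frac{455104}{17545} \approx 25.939$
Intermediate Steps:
$g{\left(D \right)} = 15$ ($g{\left(D \right)} = 3 - \left(-27 + 15\right) = 3 - -12 = 3 + 12 = 15$)
$g{\left(63 \right)} - \left(\frac{2186}{-605} - \frac{2337}{319}\right) = 15 - \left(\frac{2186}{-605} - \frac{2337}{319}\right) = 15 - \left(2186 \left(- \frac{1}{605}\right) - \frac{2337}{319}\right) = 15 - \left(- \frac{2186}{605} - \frac{2337}{319}\right) = 15 - - \frac{191929}{17545} = 15 + \frac{191929}{17545} = \frac{455104}{17545}$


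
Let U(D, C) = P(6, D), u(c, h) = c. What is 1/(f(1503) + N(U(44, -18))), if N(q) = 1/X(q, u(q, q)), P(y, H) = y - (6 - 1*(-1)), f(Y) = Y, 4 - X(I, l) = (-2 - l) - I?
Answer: 4/6013 ≈ 0.00066523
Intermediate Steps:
X(I, l) = 6 + I + l (X(I, l) = 4 - ((-2 - l) - I) = 4 - (-2 - I - l) = 4 + (2 + I + l) = 6 + I + l)
P(y, H) = -7 + y (P(y, H) = y - (6 + 1) = y - 1*7 = y - 7 = -7 + y)
U(D, C) = -1 (U(D, C) = -7 + 6 = -1)
N(q) = 1/(6 + 2*q) (N(q) = 1/(6 + q + q) = 1/(6 + 2*q))
1/(f(1503) + N(U(44, -18))) = 1/(1503 + 1/(2*(3 - 1))) = 1/(1503 + (1/2)/2) = 1/(1503 + (1/2)*(1/2)) = 1/(1503 + 1/4) = 1/(6013/4) = 4/6013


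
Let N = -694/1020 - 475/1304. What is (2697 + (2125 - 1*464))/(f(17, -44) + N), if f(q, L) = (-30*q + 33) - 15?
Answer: -1449122160/163947209 ≈ -8.8390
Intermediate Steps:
f(q, L) = 18 - 30*q (f(q, L) = (33 - 30*q) - 15 = 18 - 30*q)
N = -347369/332520 (N = -694*1/1020 - 475*1/1304 = -347/510 - 475/1304 = -347369/332520 ≈ -1.0447)
(2697 + (2125 - 1*464))/(f(17, -44) + N) = (2697 + (2125 - 1*464))/((18 - 30*17) - 347369/332520) = (2697 + (2125 - 464))/((18 - 510) - 347369/332520) = (2697 + 1661)/(-492 - 347369/332520) = 4358/(-163947209/332520) = 4358*(-332520/163947209) = -1449122160/163947209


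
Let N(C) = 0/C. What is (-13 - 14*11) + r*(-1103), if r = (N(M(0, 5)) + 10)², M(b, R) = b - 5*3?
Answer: -110467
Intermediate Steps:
M(b, R) = -15 + b (M(b, R) = b - 15 = -15 + b)
N(C) = 0
r = 100 (r = (0 + 10)² = 10² = 100)
(-13 - 14*11) + r*(-1103) = (-13 - 14*11) + 100*(-1103) = (-13 - 154) - 110300 = -167 - 110300 = -110467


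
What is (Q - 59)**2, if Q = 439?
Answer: 144400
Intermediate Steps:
(Q - 59)**2 = (439 - 59)**2 = 380**2 = 144400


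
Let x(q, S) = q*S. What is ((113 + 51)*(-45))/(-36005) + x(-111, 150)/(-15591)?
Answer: 47636322/37423597 ≈ 1.2729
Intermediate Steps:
x(q, S) = S*q
((113 + 51)*(-45))/(-36005) + x(-111, 150)/(-15591) = ((113 + 51)*(-45))/(-36005) + (150*(-111))/(-15591) = (164*(-45))*(-1/36005) - 16650*(-1/15591) = -7380*(-1/36005) + 5550/5197 = 1476/7201 + 5550/5197 = 47636322/37423597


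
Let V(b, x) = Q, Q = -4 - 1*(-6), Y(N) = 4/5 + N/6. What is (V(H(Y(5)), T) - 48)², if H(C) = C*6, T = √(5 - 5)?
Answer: 2116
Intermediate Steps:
T = 0 (T = √0 = 0)
Y(N) = ⅘ + N/6 (Y(N) = 4*(⅕) + N*(⅙) = ⅘ + N/6)
H(C) = 6*C
Q = 2 (Q = -4 + 6 = 2)
V(b, x) = 2
(V(H(Y(5)), T) - 48)² = (2 - 48)² = (-46)² = 2116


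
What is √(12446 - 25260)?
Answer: I*√12814 ≈ 113.2*I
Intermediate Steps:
√(12446 - 25260) = √(-12814) = I*√12814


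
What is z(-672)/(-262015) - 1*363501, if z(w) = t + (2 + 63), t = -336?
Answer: -95242714244/262015 ≈ -3.6350e+5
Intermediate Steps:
z(w) = -271 (z(w) = -336 + (2 + 63) = -336 + 65 = -271)
z(-672)/(-262015) - 1*363501 = -271/(-262015) - 1*363501 = -271*(-1/262015) - 363501 = 271/262015 - 363501 = -95242714244/262015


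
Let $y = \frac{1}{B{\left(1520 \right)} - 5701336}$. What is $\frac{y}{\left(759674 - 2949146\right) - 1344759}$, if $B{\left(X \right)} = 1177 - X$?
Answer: $\frac{1}{20151050673849} \approx 4.9625 \cdot 10^{-14}$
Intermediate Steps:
$y = - \frac{1}{5701679}$ ($y = \frac{1}{\left(1177 - 1520\right) - 5701336} = \frac{1}{-343 - 5701336} = \frac{1}{-5701679} = - \frac{1}{5701679} \approx -1.7539 \cdot 10^{-7}$)
$\frac{y}{\left(759674 - 2949146\right) - 1344759} = - \frac{1}{5701679 \left(\left(759674 - 2949146\right) - 1344759\right)} = - \frac{1}{5701679 \left(-2189472 - 1344759\right)} = - \frac{1}{5701679 \left(-3534231\right)} = \left(- \frac{1}{5701679}\right) \left(- \frac{1}{3534231}\right) = \frac{1}{20151050673849}$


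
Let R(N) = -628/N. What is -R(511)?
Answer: 628/511 ≈ 1.2290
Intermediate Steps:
-R(511) = -(-628)/511 = -1*(-628/511) = 628/511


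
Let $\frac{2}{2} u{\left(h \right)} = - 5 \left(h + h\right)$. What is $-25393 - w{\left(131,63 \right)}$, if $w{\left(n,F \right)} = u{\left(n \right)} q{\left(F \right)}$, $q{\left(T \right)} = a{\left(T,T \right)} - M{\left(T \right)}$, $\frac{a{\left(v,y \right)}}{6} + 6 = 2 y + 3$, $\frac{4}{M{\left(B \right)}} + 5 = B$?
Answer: $\frac{27297603}{29} \approx 9.413 \cdot 10^{5}$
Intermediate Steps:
$M{\left(B \right)} = \frac{4}{-5 + B}$
$u{\left(h \right)} = - 10 h$ ($u{\left(h \right)} = - 5 \left(h + h\right) = - 5 \cdot 2 h = - 10 h$)
$a{\left(v,y \right)} = -18 + 12 y$ ($a{\left(v,y \right)} = -36 + 6 \left(2 y + 3\right) = -36 + 6 \left(3 + 2 y\right) = -36 + \left(18 + 12 y\right) = -18 + 12 y$)
$q{\left(T \right)} = -18 - \frac{4}{-5 + T} + 12 T$ ($q{\left(T \right)} = \left(-18 + 12 T\right) - \frac{4}{-5 + T} = -18 - \frac{4}{-5 + T} + 12 T$)
$w{\left(n,F \right)} = - \frac{20 n \left(43 - 39 F + 6 F^{2}\right)}{-5 + F}$ ($w{\left(n,F \right)} = - 10 n \frac{2 \left(43 - 39 F + 6 F^{2}\right)}{-5 + F} = - \frac{20 n \left(43 - 39 F + 6 F^{2}\right)}{-5 + F}$)
$-25393 - w{\left(131,63 \right)} = -25393 - 20 \cdot 131 \frac{1}{-5 + 63} \left(-43 - 6 \cdot 63^{2} + 39 \cdot 63\right) = -25393 - 20 \cdot 131 \cdot \frac{1}{58} \left(-43 - 23814 + 2457\right) = -25393 - 20 \cdot 131 \cdot \frac{1}{58} \left(-21400\right) = -25393 - - \frac{28034000}{29} = -25393 + \frac{28034000}{29} = \frac{27297603}{29}$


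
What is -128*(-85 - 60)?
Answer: 18560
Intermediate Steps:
-128*(-85 - 60) = -128*(-145) = 18560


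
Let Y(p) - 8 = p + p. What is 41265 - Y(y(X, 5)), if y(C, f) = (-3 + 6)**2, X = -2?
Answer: 41239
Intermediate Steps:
y(C, f) = 9 (y(C, f) = 3**2 = 9)
Y(p) = 8 + 2*p (Y(p) = 8 + (p + p) = 8 + 2*p)
41265 - Y(y(X, 5)) = 41265 - (8 + 2*9) = 41265 - (8 + 18) = 41265 - 1*26 = 41265 - 26 = 41239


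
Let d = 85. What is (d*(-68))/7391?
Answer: -5780/7391 ≈ -0.78203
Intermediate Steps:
(d*(-68))/7391 = (85*(-68))/7391 = -5780*1/7391 = -5780/7391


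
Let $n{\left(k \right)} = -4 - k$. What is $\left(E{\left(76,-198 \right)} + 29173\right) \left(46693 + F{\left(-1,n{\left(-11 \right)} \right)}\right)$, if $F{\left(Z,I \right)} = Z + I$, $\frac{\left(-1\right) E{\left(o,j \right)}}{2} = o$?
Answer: $1355251679$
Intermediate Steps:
$E{\left(o,j \right)} = - 2 o$
$F{\left(Z,I \right)} = I + Z$
$\left(E{\left(76,-198 \right)} + 29173\right) \left(46693 + F{\left(-1,n{\left(-11 \right)} \right)}\right) = \left(\left(-2\right) 76 + 29173\right) \left(46693 - -6\right) = \left(-152 + 29173\right) \left(46693 + \left(\left(-4 + 11\right) - 1\right)\right) = 29021 \left(46693 + \left(7 - 1\right)\right) = 29021 \left(46693 + 6\right) = 29021 \cdot 46699 = 1355251679$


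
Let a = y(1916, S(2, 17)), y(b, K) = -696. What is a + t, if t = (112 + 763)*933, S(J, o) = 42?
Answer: 815679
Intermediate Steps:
t = 816375 (t = 875*933 = 816375)
a = -696
a + t = -696 + 816375 = 815679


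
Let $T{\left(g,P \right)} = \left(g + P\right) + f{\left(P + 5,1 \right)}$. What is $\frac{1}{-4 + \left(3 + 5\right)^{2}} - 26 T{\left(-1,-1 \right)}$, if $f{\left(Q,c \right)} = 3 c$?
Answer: $- \frac{1559}{60} \approx -25.983$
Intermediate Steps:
$T{\left(g,P \right)} = 3 + P + g$ ($T{\left(g,P \right)} = \left(g + P\right) + 3 \cdot 1 = \left(P + g\right) + 3 = 3 + P + g$)
$\frac{1}{-4 + \left(3 + 5\right)^{2}} - 26 T{\left(-1,-1 \right)} = \frac{1}{-4 + \left(3 + 5\right)^{2}} - 26 \left(3 - 1 - 1\right) = \frac{1}{-4 + 8^{2}} - 26 = \frac{1}{-4 + 64} - 26 = \frac{1}{60} - 26 = - \frac{1559}{60}$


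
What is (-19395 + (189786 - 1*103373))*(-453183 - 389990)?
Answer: -56507768114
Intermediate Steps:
(-19395 + (189786 - 1*103373))*(-453183 - 389990) = (-19395 + (189786 - 103373))*(-843173) = (-19395 + 86413)*(-843173) = 67018*(-843173) = -56507768114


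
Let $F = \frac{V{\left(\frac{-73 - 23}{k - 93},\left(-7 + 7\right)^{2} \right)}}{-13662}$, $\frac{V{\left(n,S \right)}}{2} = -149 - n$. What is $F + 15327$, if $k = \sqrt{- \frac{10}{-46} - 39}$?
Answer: $\frac{20920826906978}{1364963589} + \frac{64 i \sqrt{5129}}{454987863} \approx 15327.0 + 1.0074 \cdot 10^{-5} i$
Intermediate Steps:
$k = \frac{2 i \sqrt{5129}}{23}$ ($k = \sqrt{\left(-10\right) \left(- \frac{1}{46}\right) - 39} = \sqrt{\frac{5}{23} - 39} = \sqrt{- \frac{892}{23}} = \frac{2 i \sqrt{5129}}{23} \approx 6.2276 i$)
$V{\left(n,S \right)} = -298 - 2 n$ ($V{\left(n,S \right)} = 2 \left(-149 - n\right) = -298 - 2 n$)
$F = \frac{149}{6831} - \frac{32}{2277 \left(-93 + \frac{2 i \sqrt{5129}}{23}\right)}$ ($F = \frac{-298 - 2 \frac{-73 - 23}{\frac{2 i \sqrt{5129}}{23} - 93}}{-13662} = \left(-298 - 2 \left(- \frac{96}{-93 + \frac{2 i \sqrt{5129}}{23}}\right)\right) \left(- \frac{1}{13662}\right) = \left(-298 + \frac{192}{-93 + \frac{2 i \sqrt{5129}}{23}}\right) \left(- \frac{1}{13662}\right) = \frac{149}{6831} - \frac{32}{2277 \left(-93 + \frac{2 i \sqrt{5129}}{23}\right)} \approx 0.021963 + 1.0074 \cdot 10^{-5} i$)
$F + 15327 = \left(\frac{29978375}{1364963589} + \frac{64 i \sqrt{5129}}{454987863}\right) + 15327 = \frac{20920826906978}{1364963589} + \frac{64 i \sqrt{5129}}{454987863}$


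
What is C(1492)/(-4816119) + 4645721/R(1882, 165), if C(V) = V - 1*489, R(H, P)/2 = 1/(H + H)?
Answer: 42108517622734715/4816119 ≈ 8.7432e+9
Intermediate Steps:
R(H, P) = 1/H (R(H, P) = 2/(H + H) = 2/((2*H)) = 2*(1/(2*H)) = 1/H)
C(V) = -489 + V (C(V) = V - 489 = -489 + V)
C(1492)/(-4816119) + 4645721/R(1882, 165) = (-489 + 1492)/(-4816119) + 4645721/(1/1882) = 1003*(-1/4816119) + 4645721/(1/1882) = -1003/4816119 + 4645721*1882 = -1003/4816119 + 8743246922 = 42108517622734715/4816119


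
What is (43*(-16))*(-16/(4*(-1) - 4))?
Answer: -1376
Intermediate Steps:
(43*(-16))*(-16/(4*(-1) - 4)) = -(-11008)/(-4 - 4) = -(-11008)/(-8) = -(-11008)*(-1)/8 = -688*2 = -1376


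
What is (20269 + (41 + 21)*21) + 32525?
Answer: 54096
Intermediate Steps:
(20269 + (41 + 21)*21) + 32525 = (20269 + 62*21) + 32525 = (20269 + 1302) + 32525 = 21571 + 32525 = 54096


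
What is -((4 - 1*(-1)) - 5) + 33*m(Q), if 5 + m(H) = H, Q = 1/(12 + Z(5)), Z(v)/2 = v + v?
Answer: -5247/32 ≈ -163.97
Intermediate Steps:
Z(v) = 4*v (Z(v) = 2*(v + v) = 2*(2*v) = 4*v)
Q = 1/32 (Q = 1/(12 + 4*5) = 1/(12 + 20) = 1/32 ≈ 0.031250)
m(H) = -5 + H
-((4 - 1*(-1)) - 5) + 33*m(Q) = -((4 - 1*(-1)) - 5) + 33*(-5 + 1/32) = -((4 + 1) - 5) + 33*(-159/32) = -(5 - 5) - 5247/32 = -1*0 - 5247/32 = 0 - 5247/32 = -5247/32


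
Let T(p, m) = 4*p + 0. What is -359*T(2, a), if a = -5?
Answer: -2872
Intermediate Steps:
T(p, m) = 4*p
-359*T(2, a) = -1436*2 = -359*8 = -2872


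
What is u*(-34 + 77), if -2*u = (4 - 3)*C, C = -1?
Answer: 43/2 ≈ 21.500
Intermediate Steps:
u = 1/2 (u = -(4 - 3)*(-1)/2 = -(-1)/2 = -1/2*(-1) = 1/2 ≈ 0.50000)
u*(-34 + 77) = (-34 + 77)/2 = (1/2)*43 = 43/2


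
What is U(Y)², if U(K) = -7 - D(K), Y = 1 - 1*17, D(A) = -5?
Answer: 4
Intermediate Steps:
Y = -16 (Y = 1 - 17 = -16)
U(K) = -2 (U(K) = -7 - 1*(-5) = -7 + 5 = -2)
U(Y)² = (-2)² = 4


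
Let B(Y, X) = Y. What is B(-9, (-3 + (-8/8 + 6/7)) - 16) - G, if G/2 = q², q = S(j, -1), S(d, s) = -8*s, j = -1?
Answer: -137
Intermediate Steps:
q = 8 (q = -8*(-1) = 8)
G = 128 (G = 2*8² = 2*64 = 128)
B(-9, (-3 + (-8/8 + 6/7)) - 16) - G = -9 - 1*128 = -9 - 128 = -137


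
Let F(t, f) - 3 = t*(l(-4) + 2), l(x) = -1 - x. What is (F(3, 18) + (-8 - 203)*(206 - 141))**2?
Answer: 187607809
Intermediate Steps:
F(t, f) = 3 + 5*t (F(t, f) = 3 + t*((-1 - 1*(-4)) + 2) = 3 + t*((-1 + 4) + 2) = 3 + t*(3 + 2) = 3 + t*5 = 3 + 5*t)
(F(3, 18) + (-8 - 203)*(206 - 141))**2 = ((3 + 5*3) + (-8 - 203)*(206 - 141))**2 = ((3 + 15) - 211*65)**2 = (18 - 13715)**2 = (-13697)**2 = 187607809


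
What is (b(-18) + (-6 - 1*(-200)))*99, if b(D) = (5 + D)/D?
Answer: 38555/2 ≈ 19278.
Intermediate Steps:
(b(-18) + (-6 - 1*(-200)))*99 = ((5 - 18)/(-18) + (-6 - 1*(-200)))*99 = (-1/18*(-13) + (-6 + 200))*99 = (13/18 + 194)*99 = (3505/18)*99 = 38555/2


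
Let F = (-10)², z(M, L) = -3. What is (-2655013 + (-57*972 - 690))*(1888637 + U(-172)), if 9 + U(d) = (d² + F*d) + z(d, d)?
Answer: -5153838806963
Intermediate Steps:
F = 100
U(d) = -12 + d² + 100*d (U(d) = -9 + ((d² + 100*d) - 3) = -9 + (-3 + d² + 100*d) = -12 + d² + 100*d)
(-2655013 + (-57*972 - 690))*(1888637 + U(-172)) = (-2655013 + (-57*972 - 690))*(1888637 + (-12 + (-172)² + 100*(-172))) = (-2655013 + (-55404 - 690))*(1888637 + (-12 + 29584 - 17200)) = (-2655013 - 56094)*(1888637 + 12372) = -2711107*1901009 = -5153838806963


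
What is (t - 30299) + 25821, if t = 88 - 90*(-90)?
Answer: 3710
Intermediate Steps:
t = 8188 (t = 88 + 8100 = 8188)
(t - 30299) + 25821 = (8188 - 30299) + 25821 = -22111 + 25821 = 3710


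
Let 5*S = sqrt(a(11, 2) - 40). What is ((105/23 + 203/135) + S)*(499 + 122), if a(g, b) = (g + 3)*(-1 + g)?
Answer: 25054/5 ≈ 5010.8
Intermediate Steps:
a(g, b) = (-1 + g)*(3 + g) (a(g, b) = (3 + g)*(-1 + g) = (-1 + g)*(3 + g))
S = 2 (S = sqrt((-3 + 11**2 + 2*11) - 40)/5 = sqrt((-3 + 121 + 22) - 40)/5 = sqrt(140 - 40)/5 = sqrt(100)/5 = (1/5)*10 = 2)
((105/23 + 203/135) + S)*(499 + 122) = ((105/23 + 203/135) + 2)*(499 + 122) = ((105*(1/23) + 203*(1/135)) + 2)*621 = ((105/23 + 203/135) + 2)*621 = (18844/3105 + 2)*621 = (25054/3105)*621 = 25054/5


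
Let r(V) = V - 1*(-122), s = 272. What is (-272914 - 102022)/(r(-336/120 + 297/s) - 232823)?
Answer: 509912960/316475683 ≈ 1.6112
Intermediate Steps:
r(V) = 122 + V (r(V) = V + 122 = 122 + V)
(-272914 - 102022)/(r(-336/120 + 297/s) - 232823) = (-272914 - 102022)/((122 + (-336/120 + 297/272)) - 232823) = -374936/((122 + (-336*1/120 + 297*(1/272))) - 232823) = -374936/((122 + (-14/5 + 297/272)) - 232823) = -374936/((122 - 2323/1360) - 232823) = -374936/(163597/1360 - 232823) = -374936/(-316475683/1360) = -374936*(-1360/316475683) = 509912960/316475683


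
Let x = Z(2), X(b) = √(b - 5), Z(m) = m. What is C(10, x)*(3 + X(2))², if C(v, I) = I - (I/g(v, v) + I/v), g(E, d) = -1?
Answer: 114/5 + 114*I*√3/5 ≈ 22.8 + 39.491*I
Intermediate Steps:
X(b) = √(-5 + b)
x = 2
C(v, I) = 2*I - I/v (C(v, I) = I - (I/(-1) + I/v) = I - (I*(-1) + I/v) = I - (-I + I/v) = I + (I - I/v) = 2*I - I/v)
C(10, x)*(3 + X(2))² = (2*2 - 1*2/10)*(3 + √(-5 + 2))² = (4 - 1*2*⅒)*(3 + √(-3))² = (4 - ⅕)*(3 + I*√3)² = 19*(3 + I*√3)²/5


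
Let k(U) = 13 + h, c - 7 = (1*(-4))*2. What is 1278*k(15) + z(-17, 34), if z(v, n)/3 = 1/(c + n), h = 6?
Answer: 267103/11 ≈ 24282.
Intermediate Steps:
c = -1 (c = 7 + (1*(-4))*2 = 7 - 4*2 = 7 - 8 = -1)
k(U) = 19 (k(U) = 13 + 6 = 19)
z(v, n) = 3/(-1 + n)
1278*k(15) + z(-17, 34) = 1278*19 + 3/(-1 + 34) = 24282 + 3/33 = 24282 + 3*(1/33) = 24282 + 1/11 = 267103/11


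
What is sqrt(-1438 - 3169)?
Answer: I*sqrt(4607) ≈ 67.875*I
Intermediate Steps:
sqrt(-1438 - 3169) = sqrt(-4607) = I*sqrt(4607)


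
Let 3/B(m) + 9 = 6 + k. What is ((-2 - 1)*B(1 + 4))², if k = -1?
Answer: 81/16 ≈ 5.0625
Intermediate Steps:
B(m) = -¾ (B(m) = 3/(-9 + (6 - 1)) = 3/(-9 + 5) = 3/(-4) = 3*(-¼) = -¾)
((-2 - 1)*B(1 + 4))² = ((-2 - 1)*(-¾))² = (-3*(-¾))² = (9/4)² = 81/16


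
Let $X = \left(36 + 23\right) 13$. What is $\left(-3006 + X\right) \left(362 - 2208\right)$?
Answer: $4133194$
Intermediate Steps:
$X = 767$ ($X = 59 \cdot 13 = 767$)
$\left(-3006 + X\right) \left(362 - 2208\right) = \left(-3006 + 767\right) \left(362 - 2208\right) = \left(-2239\right) \left(-1846\right) = 4133194$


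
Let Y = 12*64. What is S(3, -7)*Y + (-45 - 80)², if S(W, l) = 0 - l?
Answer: 21001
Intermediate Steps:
S(W, l) = -l
Y = 768
S(3, -7)*Y + (-45 - 80)² = -1*(-7)*768 + (-45 - 80)² = 7*768 + (-125)² = 5376 + 15625 = 21001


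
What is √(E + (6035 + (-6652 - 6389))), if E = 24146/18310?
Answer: I*√587090530835/9155 ≈ 83.694*I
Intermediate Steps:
E = 12073/9155 (E = 24146*(1/18310) = 12073/9155 ≈ 1.3187)
√(E + (6035 + (-6652 - 6389))) = √(12073/9155 + (6035 + (-6652 - 6389))) = √(12073/9155 + (6035 - 13041)) = √(12073/9155 - 7006) = √(-64127857/9155) = I*√587090530835/9155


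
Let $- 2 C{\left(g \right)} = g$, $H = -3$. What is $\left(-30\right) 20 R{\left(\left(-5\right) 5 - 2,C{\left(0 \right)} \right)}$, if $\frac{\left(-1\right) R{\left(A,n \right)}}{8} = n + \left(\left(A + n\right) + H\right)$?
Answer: $-144000$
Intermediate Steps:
$C{\left(g \right)} = - \frac{g}{2}$
$R{\left(A,n \right)} = 24 - 16 n - 8 A$ ($R{\left(A,n \right)} = - 8 \left(n - \left(3 - A - n\right)\right) = - 8 \left(n + \left(-3 + A + n\right)\right) = - 8 \left(-3 + A + 2 n\right) = 24 - 16 n - 8 A$)
$\left(-30\right) 20 R{\left(\left(-5\right) 5 - 2,C{\left(0 \right)} \right)} = \left(-30\right) 20 \left(24 - 16 \left(\left(- \frac{1}{2}\right) 0\right) - 8 \left(\left(-5\right) 5 - 2\right)\right) = - 600 \left(24 - 0 - 8 \left(-25 - 2\right)\right) = - 600 \left(24 + 0 - -216\right) = - 600 \left(24 + 0 + 216\right) = \left(-600\right) 240 = -144000$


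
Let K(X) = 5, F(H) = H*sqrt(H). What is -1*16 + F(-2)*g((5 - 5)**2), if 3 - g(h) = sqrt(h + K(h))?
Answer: -16 - 2*I*sqrt(2)*(3 - sqrt(5)) ≈ -16.0 - 2.1607*I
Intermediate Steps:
F(H) = H**(3/2)
g(h) = 3 - sqrt(5 + h) (g(h) = 3 - sqrt(h + 5) = 3 - sqrt(5 + h))
-1*16 + F(-2)*g((5 - 5)**2) = -1*16 + (-2)**(3/2)*(3 - sqrt(5 + (5 - 5)**2)) = -16 + (-2*I*sqrt(2))*(3 - sqrt(5 + 0**2)) = -16 + (-2*I*sqrt(2))*(3 - sqrt(5 + 0)) = -16 + (-2*I*sqrt(2))*(3 - sqrt(5)) = -16 - 2*I*sqrt(2)*(3 - sqrt(5))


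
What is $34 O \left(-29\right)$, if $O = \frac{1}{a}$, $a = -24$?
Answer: $\frac{493}{12} \approx 41.083$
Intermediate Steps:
$O = - \frac{1}{24}$ ($O = \frac{1}{-24} = - \frac{1}{24} \approx -0.041667$)
$34 O \left(-29\right) = 34 \left(- \frac{1}{24}\right) \left(-29\right) = \left(- \frac{17}{12}\right) \left(-29\right) = \frac{493}{12}$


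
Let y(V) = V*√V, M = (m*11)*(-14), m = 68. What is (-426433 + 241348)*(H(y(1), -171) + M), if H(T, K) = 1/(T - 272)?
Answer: 525255127605/271 ≈ 1.9382e+9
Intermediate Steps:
M = -10472 (M = (68*11)*(-14) = 748*(-14) = -10472)
y(V) = V^(3/2)
H(T, K) = 1/(-272 + T)
(-426433 + 241348)*(H(y(1), -171) + M) = (-426433 + 241348)*(1/(-272 + 1^(3/2)) - 10472) = -185085*(1/(-272 + 1) - 10472) = -185085*(1/(-271) - 10472) = -185085*(-1/271 - 10472) = -185085*(-2837913/271) = 525255127605/271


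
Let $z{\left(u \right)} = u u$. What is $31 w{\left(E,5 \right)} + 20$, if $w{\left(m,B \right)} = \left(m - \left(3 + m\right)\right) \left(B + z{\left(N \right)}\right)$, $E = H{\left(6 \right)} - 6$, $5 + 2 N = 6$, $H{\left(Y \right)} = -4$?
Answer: $- \frac{1873}{4} \approx -468.25$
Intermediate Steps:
$N = \frac{1}{2}$ ($N = - \frac{5}{2} + \frac{1}{2} \cdot 6 = - \frac{5}{2} + 3 = \frac{1}{2} \approx 0.5$)
$z{\left(u \right)} = u^{2}$
$E = -10$ ($E = -4 - 6 = -10$)
$w{\left(m,B \right)} = - \frac{3}{4} - 3 B$ ($w{\left(m,B \right)} = \left(m - \left(3 + m\right)\right) \left(B + \left(\frac{1}{2}\right)^{2}\right) = - 3 \left(B + \frac{1}{4}\right) = - 3 \left(\frac{1}{4} + B\right) = - \frac{3}{4} - 3 B$)
$31 w{\left(E,5 \right)} + 20 = 31 \left(- \frac{3}{4} - 15\right) + 20 = 31 \left(- \frac{63}{4}\right) + 20 = - \frac{1953}{4} + 20 = - \frac{1873}{4}$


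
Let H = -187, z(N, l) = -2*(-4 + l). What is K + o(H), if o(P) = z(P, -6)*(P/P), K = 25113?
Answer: 25133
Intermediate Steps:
z(N, l) = 8 - 2*l
o(P) = 20 (o(P) = (8 - 2*(-6))*(P/P) = (8 + 12)*1 = 20*1 = 20)
K + o(H) = 25113 + 20 = 25133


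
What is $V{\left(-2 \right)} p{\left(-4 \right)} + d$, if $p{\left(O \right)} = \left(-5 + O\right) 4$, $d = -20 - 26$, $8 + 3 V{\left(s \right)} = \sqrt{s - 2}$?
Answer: $50 - 24 i \approx 50.0 - 24.0 i$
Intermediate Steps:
$V{\left(s \right)} = - \frac{8}{3} + \frac{\sqrt{-2 + s}}{3}$ ($V{\left(s \right)} = - \frac{8}{3} + \frac{\sqrt{s - 2}}{3} = - \frac{8}{3} + \frac{\sqrt{-2 + s}}{3}$)
$d = -46$ ($d = -20 - 26 = -46$)
$p{\left(O \right)} = -20 + 4 O$
$V{\left(-2 \right)} p{\left(-4 \right)} + d = \left(- \frac{8}{3} + \frac{\sqrt{-2 - 2}}{3}\right) \left(-20 + 4 \left(-4\right)\right) - 46 = \left(- \frac{8}{3} + \frac{\sqrt{-4}}{3}\right) \left(-20 - 16\right) - 46 = \left(- \frac{8}{3} + \frac{2 i}{3}\right) \left(-36\right) - 46 = \left(96 - 24 i\right) - 46 = 50 - 24 i$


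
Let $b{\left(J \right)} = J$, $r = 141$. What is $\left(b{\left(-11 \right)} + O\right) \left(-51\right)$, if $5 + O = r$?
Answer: $-6375$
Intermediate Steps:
$O = 136$ ($O = -5 + 141 = 136$)
$\left(b{\left(-11 \right)} + O\right) \left(-51\right) = \left(-11 + 136\right) \left(-51\right) = 125 \left(-51\right) = -6375$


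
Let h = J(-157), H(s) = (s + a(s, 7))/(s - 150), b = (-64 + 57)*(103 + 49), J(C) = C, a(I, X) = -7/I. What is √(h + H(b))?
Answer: I*√332256146077/46132 ≈ 12.495*I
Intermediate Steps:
b = -1064 (b = -7*152 = -1064)
H(s) = (s - 7/s)/(-150 + s) (H(s) = (s - 7/s)/(s - 150) = (s - 7/s)/(-150 + s))
h = -157
√(h + H(b)) = √(-157 + (-7 + (-1064)²)/((-1064)*(-150 - 1064))) = √(-157 - 1/1064*(-7 + 1132096)/(-1214)) = √(-157 - 1/1064*(-1/1214)*1132089) = √(-157 + 161727/184528) = √(-28809169/184528) = I*√332256146077/46132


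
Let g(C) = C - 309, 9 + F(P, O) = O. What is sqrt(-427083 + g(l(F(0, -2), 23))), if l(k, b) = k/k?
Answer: I*sqrt(427391) ≈ 653.75*I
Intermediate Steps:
F(P, O) = -9 + O
l(k, b) = 1
g(C) = -309 + C
sqrt(-427083 + g(l(F(0, -2), 23))) = sqrt(-427083 + (-309 + 1)) = sqrt(-427083 - 308) = sqrt(-427391) = I*sqrt(427391)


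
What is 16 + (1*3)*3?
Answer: 25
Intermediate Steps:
16 + (1*3)*3 = 16 + 3*3 = 16 + 9 = 25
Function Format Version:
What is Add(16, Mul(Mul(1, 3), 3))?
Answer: 25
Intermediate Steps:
Add(16, Mul(Mul(1, 3), 3)) = Add(16, Mul(3, 3)) = Add(16, 9) = 25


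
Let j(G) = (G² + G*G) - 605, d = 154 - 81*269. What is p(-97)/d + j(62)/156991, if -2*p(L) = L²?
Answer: 1783609729/6793000570 ≈ 0.26257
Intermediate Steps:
d = -21635 (d = 154 - 21789 = -21635)
j(G) = -605 + 2*G² (j(G) = (G² + G²) - 605 = 2*G² - 605 = -605 + 2*G²)
p(L) = -L²/2
p(-97)/d + j(62)/156991 = -½*(-97)²/(-21635) + (-605 + 2*62²)/156991 = -½*9409*(-1/21635) + (-605 + 2*3844)*(1/156991) = -9409/2*(-1/21635) + (-605 + 7688)*(1/156991) = 9409/43270 + 7083*(1/156991) = 9409/43270 + 7083/156991 = 1783609729/6793000570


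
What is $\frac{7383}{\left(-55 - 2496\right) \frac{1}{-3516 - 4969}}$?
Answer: $\frac{62644755}{2551} \approx 24557.0$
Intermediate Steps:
$\frac{7383}{\left(-55 - 2496\right) \frac{1}{-3516 - 4969}} = \frac{7383}{\left(-2551\right) \frac{1}{-8485}} = \frac{7383}{\left(-2551\right) \left(- \frac{1}{8485}\right)} = \frac{7383}{\frac{2551}{8485}} = 7383 \cdot \frac{8485}{2551} = \frac{62644755}{2551}$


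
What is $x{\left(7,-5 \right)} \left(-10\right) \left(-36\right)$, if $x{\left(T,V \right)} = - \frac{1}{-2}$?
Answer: $180$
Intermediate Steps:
$x{\left(T,V \right)} = \frac{1}{2}$ ($x{\left(T,V \right)} = \left(-1\right) \left(- \frac{1}{2}\right) = \frac{1}{2}$)
$x{\left(7,-5 \right)} \left(-10\right) \left(-36\right) = \frac{1}{2} \left(-10\right) \left(-36\right) = \left(-5\right) \left(-36\right) = 180$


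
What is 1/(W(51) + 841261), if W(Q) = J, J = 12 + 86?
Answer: 1/841359 ≈ 1.1886e-6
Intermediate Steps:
J = 98
W(Q) = 98
1/(W(51) + 841261) = 1/(98 + 841261) = 1/841359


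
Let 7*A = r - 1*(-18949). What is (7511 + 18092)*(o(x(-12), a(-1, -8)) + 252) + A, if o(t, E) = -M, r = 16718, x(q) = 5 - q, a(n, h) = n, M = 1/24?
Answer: 1084605395/168 ≈ 6.4560e+6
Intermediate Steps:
M = 1/24 ≈ 0.041667
o(t, E) = -1/24 (o(t, E) = -1*1/24 = -1/24)
A = 35667/7 (A = (16718 - 1*(-18949))/7 = (16718 + 18949)/7 = (⅐)*35667 = 35667/7 ≈ 5095.3)
(7511 + 18092)*(o(x(-12), a(-1, -8)) + 252) + A = (7511 + 18092)*(-1/24 + 252) + 35667/7 = 25603*(6047/24) + 35667/7 = 154821341/24 + 35667/7 = 1084605395/168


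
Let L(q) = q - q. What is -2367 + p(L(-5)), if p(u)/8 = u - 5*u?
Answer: -2367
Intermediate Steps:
L(q) = 0
p(u) = -32*u (p(u) = 8*(u - 5*u) = 8*(-4*u) = -32*u)
-2367 + p(L(-5)) = -2367 - 32*0 = -2367 + 0 = -2367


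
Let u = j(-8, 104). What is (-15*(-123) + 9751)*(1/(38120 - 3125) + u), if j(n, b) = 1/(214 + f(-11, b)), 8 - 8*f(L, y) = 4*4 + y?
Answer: 20406061/349950 ≈ 58.311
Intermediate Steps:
f(L, y) = -1 - y/8 (f(L, y) = 1 - (4*4 + y)/8 = 1 - (16 + y)/8 = 1 + (-2 - y/8) = -1 - y/8)
j(n, b) = 1/(213 - b/8) (j(n, b) = 1/(214 + (-1 - b/8)) = 1/(213 - b/8))
u = 1/200 (u = -8/(-1704 + 104) = -8/(-1600) = -8*(-1/1600) = 1/200 ≈ 0.0050000)
(-15*(-123) + 9751)*(1/(38120 - 3125) + u) = (-15*(-123) + 9751)*(1/(38120 - 3125) + 1/200) = (1845 + 9751)*(1/34995 + 1/200) = 11596*(1/34995 + 1/200) = 11596*(7039/1399800) = 20406061/349950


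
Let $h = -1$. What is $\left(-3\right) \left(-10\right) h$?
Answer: $-30$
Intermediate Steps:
$\left(-3\right) \left(-10\right) h = \left(-3\right) \left(-10\right) \left(-1\right) = 30 \left(-1\right) = -30$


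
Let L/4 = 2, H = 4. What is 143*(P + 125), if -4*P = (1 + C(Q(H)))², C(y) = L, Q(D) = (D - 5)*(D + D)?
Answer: 59917/4 ≈ 14979.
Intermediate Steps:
L = 8 (L = 4*2 = 8)
Q(D) = 2*D*(-5 + D) (Q(D) = (-5 + D)*(2*D) = 2*D*(-5 + D))
C(y) = 8
P = -81/4 (P = -(1 + 8)²/4 = -¼*9² = -¼*81 = -81/4 ≈ -20.250)
143*(P + 125) = 143*(-81/4 + 125) = 143*(419/4) = 59917/4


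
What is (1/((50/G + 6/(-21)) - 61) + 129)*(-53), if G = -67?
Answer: -198883984/29093 ≈ -6836.1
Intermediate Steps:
(1/((50/G + 6/(-21)) - 61) + 129)*(-53) = (1/((50/(-67) + 6/(-21)) - 61) + 129)*(-53) = (1/((50*(-1/67) + 6*(-1/21)) - 61) + 129)*(-53) = (1/((-50/67 - 2/7) - 61) + 129)*(-53) = (1/(-484/469 - 61) + 129)*(-53) = (1/(-29093/469) + 129)*(-53) = (-469/29093 + 129)*(-53) = (3752528/29093)*(-53) = -198883984/29093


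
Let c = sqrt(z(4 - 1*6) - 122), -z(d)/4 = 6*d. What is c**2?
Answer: -74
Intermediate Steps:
z(d) = -24*d
c = I*sqrt(74) (c = sqrt(-24*(4 - 1*6) - 122) = sqrt(-24*(4 - 6) - 122) = sqrt(-24*(-2) - 122) = sqrt(48 - 122) = sqrt(-74) = I*sqrt(74) ≈ 8.6023*I)
c**2 = (I*sqrt(74))**2 = -74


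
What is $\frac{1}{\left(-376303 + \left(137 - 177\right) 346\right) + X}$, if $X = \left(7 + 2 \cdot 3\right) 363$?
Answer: $- \frac{1}{385424} \approx -2.5945 \cdot 10^{-6}$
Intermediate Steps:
$X = 4719$ ($X = \left(7 + 6\right) 363 = 13 \cdot 363 = 4719$)
$\frac{1}{\left(-376303 + \left(137 - 177\right) 346\right) + X} = \frac{1}{\left(-376303 + \left(137 - 177\right) 346\right) + 4719} = \frac{1}{\left(-376303 - 13840\right) + 4719} = \frac{1}{-390143 + 4719} = \frac{1}{-385424} = - \frac{1}{385424}$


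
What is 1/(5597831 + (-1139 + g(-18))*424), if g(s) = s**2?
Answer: 1/5252271 ≈ 1.9039e-7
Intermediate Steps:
1/(5597831 + (-1139 + g(-18))*424) = 1/(5597831 + (-1139 + (-18)**2)*424) = 1/(5597831 + (-1139 + 324)*424) = 1/(5597831 - 815*424) = 1/(5597831 - 345560) = 1/5252271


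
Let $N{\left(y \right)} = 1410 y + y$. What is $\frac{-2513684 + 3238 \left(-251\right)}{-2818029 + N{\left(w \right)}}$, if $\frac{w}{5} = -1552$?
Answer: $\frac{3326422}{13767389} \approx 0.24162$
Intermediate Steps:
$w = -7760$ ($w = 5 \left(-1552\right) = -7760$)
$N{\left(y \right)} = 1411 y$
$\frac{-2513684 + 3238 \left(-251\right)}{-2818029 + N{\left(w \right)}} = \frac{-2513684 + 3238 \left(-251\right)}{-2818029 + 1411 \left(-7760\right)} = \frac{-2513684 - 812738}{-2818029 - 10949360} = - \frac{3326422}{-13767389} = \left(-3326422\right) \left(- \frac{1}{13767389}\right) = \frac{3326422}{13767389}$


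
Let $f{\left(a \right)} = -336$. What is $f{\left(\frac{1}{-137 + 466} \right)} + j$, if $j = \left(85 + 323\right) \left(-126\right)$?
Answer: $-51744$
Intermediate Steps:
$j = -51408$ ($j = 408 \left(-126\right) = -51408$)
$f{\left(\frac{1}{-137 + 466} \right)} + j = -336 - 51408 = -51744$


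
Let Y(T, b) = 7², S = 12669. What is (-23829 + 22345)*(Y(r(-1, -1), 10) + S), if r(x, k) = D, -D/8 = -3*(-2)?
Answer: -18873512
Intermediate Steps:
D = -48 (D = -(-24)*(-2) = -8*6 = -48)
r(x, k) = -48
Y(T, b) = 49
(-23829 + 22345)*(Y(r(-1, -1), 10) + S) = (-23829 + 22345)*(49 + 12669) = -1484*12718 = -18873512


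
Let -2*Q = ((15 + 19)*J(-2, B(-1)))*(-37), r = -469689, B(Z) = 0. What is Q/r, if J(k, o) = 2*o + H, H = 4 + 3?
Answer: -4403/469689 ≈ -0.0093743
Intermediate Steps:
H = 7
J(k, o) = 7 + 2*o (J(k, o) = 2*o + 7 = 7 + 2*o)
Q = 4403 (Q = -(15 + 19)*(7 + 2*0)*(-37)/2 = -34*(7 + 0)*(-37)/2 = -34*7*(-37)/2 = -119*(-37) = -1/2*(-8806) = 4403)
Q/r = 4403/(-469689) = 4403*(-1/469689) = -4403/469689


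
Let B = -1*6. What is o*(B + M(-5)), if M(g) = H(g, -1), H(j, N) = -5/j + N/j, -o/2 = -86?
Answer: -4128/5 ≈ -825.60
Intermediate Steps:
o = 172 (o = -2*(-86) = 172)
B = -6
M(g) = -6/g (M(g) = (-5 - 1)/g = -6/g)
o*(B + M(-5)) = 172*(-6 - 6/(-5)) = 172*(-6 - 6*(-⅕)) = 172*(-6 + 6/5) = 172*(-24/5) = -4128/5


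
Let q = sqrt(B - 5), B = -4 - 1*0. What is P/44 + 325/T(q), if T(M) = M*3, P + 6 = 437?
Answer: 431/44 - 325*I/9 ≈ 9.7955 - 36.111*I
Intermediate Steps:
P = 431 (P = -6 + 437 = 431)
B = -4 (B = -4 + 0 = -4)
q = 3*I (q = sqrt(-4 - 5) = sqrt(-9) = 3*I ≈ 3.0*I)
T(M) = 3*M
P/44 + 325/T(q) = 431/44 + 325/((3*(3*I))) = 431*(1/44) + 325/((9*I)) = 431/44 + 325*(-I/9) = 431/44 - 325*I/9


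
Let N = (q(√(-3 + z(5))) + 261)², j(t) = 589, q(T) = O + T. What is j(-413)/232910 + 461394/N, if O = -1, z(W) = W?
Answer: 1816855962508459/266069955916910 - 59981220*√2/1142372401 ≈ 6.7542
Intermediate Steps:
q(T) = -1 + T
N = (260 + √2)² (N = ((-1 + √(-3 + 5)) + 261)² = ((-1 + √2) + 261)² = (260 + √2)² ≈ 68337.)
j(-413)/232910 + 461394/N = 589/232910 + 461394/((260 + √2)²) = 589*(1/232910) + 461394/(260 + √2)² = 589/232910 + 461394/(260 + √2)²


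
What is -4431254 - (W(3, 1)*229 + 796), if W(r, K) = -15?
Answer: -4428615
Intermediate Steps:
-4431254 - (W(3, 1)*229 + 796) = -4431254 - (-15*229 + 796) = -4431254 - (-3435 + 796) = -4431254 - 1*(-2639) = -4431254 + 2639 = -4428615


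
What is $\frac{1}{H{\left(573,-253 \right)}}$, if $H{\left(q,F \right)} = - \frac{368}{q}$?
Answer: $- \frac{573}{368} \approx -1.5571$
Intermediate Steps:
$\frac{1}{H{\left(573,-253 \right)}} = \frac{1}{\left(-368\right) \frac{1}{573}} = \frac{1}{- \frac{368}{573}} = - \frac{573}{368}$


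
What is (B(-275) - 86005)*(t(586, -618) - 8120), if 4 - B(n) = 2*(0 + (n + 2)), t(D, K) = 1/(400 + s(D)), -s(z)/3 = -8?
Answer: 294211224945/424 ≈ 6.9389e+8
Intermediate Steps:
s(z) = 24 (s(z) = -3*(-8) = 24)
t(D, K) = 1/424 (t(D, K) = 1/(400 + 24) = 1/424)
B(n) = -2*n (B(n) = 4 - 2*(0 + (n + 2)) = 4 - 2*(0 + (2 + n)) = 4 - 2*(2 + n) = 4 - (4 + 2*n) = 4 + (-4 - 2*n) = -2*n)
(B(-275) - 86005)*(t(586, -618) - 8120) = (-2*(-275) - 86005)*(1/424 - 8120) = (550 - 86005)*(-3442879/424) = -85455*(-3442879/424) = 294211224945/424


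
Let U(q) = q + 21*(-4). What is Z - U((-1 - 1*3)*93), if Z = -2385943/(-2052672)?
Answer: 938404375/2052672 ≈ 457.16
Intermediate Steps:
U(q) = -84 + q (U(q) = q - 84 = -84 + q)
Z = 2385943/2052672 (Z = -2385943*(-1/2052672) = 2385943/2052672 ≈ 1.1624)
Z - U((-1 - 1*3)*93) = 2385943/2052672 - (-84 + (-1 - 1*3)*93) = 2385943/2052672 - (-84 + (-1 - 3)*93) = 2385943/2052672 - (-84 - 4*93) = 2385943/2052672 - (-84 - 372) = 2385943/2052672 - 1*(-456) = 2385943/2052672 + 456 = 938404375/2052672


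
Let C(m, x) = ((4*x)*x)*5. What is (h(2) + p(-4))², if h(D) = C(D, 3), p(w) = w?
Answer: 30976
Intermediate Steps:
C(m, x) = 20*x² (C(m, x) = (4*x²)*5 = 20*x²)
h(D) = 180 (h(D) = 20*3² = 20*9 = 180)
(h(2) + p(-4))² = (180 - 4)² = 176² = 30976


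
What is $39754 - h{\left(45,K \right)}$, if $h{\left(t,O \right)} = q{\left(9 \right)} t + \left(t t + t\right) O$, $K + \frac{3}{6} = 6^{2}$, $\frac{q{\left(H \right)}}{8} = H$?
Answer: $-36971$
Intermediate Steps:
$q{\left(H \right)} = 8 H$
$K = \frac{71}{2}$ ($K = - \frac{1}{2} + 6^{2} = - \frac{1}{2} + 36 = \frac{71}{2} \approx 35.5$)
$h{\left(t,O \right)} = 72 t + O \left(t + t^{2}\right)$ ($h{\left(t,O \right)} = 8 \cdot 9 t + \left(t t + t\right) O = 72 t + \left(t^{2} + t\right) O = 72 t + \left(t + t^{2}\right) O = 72 t + O \left(t + t^{2}\right)$)
$39754 - h{\left(45,K \right)} = 39754 - 45 \left(72 + \frac{71}{2} + \frac{71}{2} \cdot 45\right) = 39754 - 45 \left(72 + \frac{71}{2} + \frac{3195}{2}\right) = 39754 - 45 \cdot 1705 = 39754 - 76725 = -36971$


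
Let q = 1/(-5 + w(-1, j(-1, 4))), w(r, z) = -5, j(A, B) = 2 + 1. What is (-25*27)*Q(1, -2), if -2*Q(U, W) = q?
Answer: -135/4 ≈ -33.750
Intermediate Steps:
j(A, B) = 3
q = -⅒ (q = 1/(-5 - 5) = 1/(-10) = -⅒ ≈ -0.10000)
Q(U, W) = 1/20 (Q(U, W) = -½*(-⅒) = 1/20)
(-25*27)*Q(1, -2) = -25*27*(1/20) = -675*1/20 = -135/4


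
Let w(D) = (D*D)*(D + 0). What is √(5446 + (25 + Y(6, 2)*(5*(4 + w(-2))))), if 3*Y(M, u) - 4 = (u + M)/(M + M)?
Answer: √48959/3 ≈ 73.756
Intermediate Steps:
Y(M, u) = 4/3 + (M + u)/(6*M) (Y(M, u) = 4/3 + ((u + M)/(M + M))/3 = 4/3 + ((M + u)/((2*M)))/3 = 4/3 + ((M + u)*(1/(2*M)))/3 = 4/3 + ((M + u)/(2*M))/3 = 4/3 + (M + u)/(6*M))
w(D) = D³ (w(D) = D²*D = D³)
√(5446 + (25 + Y(6, 2)*(5*(4 + w(-2))))) = √(5446 + (25 + ((⅙)*(2 + 9*6)/6)*(5*(4 + (-2)³)))) = √(5446 + (25 + ((⅙)*(⅙)*(2 + 54))*(5*(4 - 8)))) = √(5446 + (25 + ((⅙)*(⅙)*56)*(5*(-4)))) = √(5446 + (25 + (14/9)*(-20))) = √(5446 + (25 - 280/9)) = √(5446 - 55/9) = √(48959/9) = √48959/3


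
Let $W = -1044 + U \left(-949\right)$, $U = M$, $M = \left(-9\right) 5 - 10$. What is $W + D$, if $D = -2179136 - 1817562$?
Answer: $-3945547$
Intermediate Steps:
$M = -55$ ($M = -45 - 10 = -55$)
$U = -55$
$D = -3996698$
$W = 51151$ ($W = -1044 - -52195 = -1044 + 52195 = 51151$)
$W + D = 51151 - 3996698 = -3945547$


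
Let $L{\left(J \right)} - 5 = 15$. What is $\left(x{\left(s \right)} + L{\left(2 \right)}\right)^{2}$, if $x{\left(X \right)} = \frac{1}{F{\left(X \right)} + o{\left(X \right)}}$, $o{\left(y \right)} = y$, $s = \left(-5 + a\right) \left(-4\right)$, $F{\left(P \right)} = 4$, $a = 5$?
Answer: $\frac{6561}{16} \approx 410.06$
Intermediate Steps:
$s = 0$ ($s = \left(-5 + 5\right) \left(-4\right) = 0 \left(-4\right) = 0$)
$L{\left(J \right)} = 20$ ($L{\left(J \right)} = 5 + 15 = 20$)
$x{\left(X \right)} = \frac{1}{4 + X}$
$\left(x{\left(s \right)} + L{\left(2 \right)}\right)^{2} = \left(\frac{1}{4 + 0} + 20\right)^{2} = \left(\frac{1}{4} + 20\right)^{2} = \left(\frac{81}{4}\right)^{2} = \frac{6561}{16}$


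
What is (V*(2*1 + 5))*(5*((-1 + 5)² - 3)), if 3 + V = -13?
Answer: -7280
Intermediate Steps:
V = -16 (V = -3 - 13 = -16)
(V*(2*1 + 5))*(5*((-1 + 5)² - 3)) = (-16*(2*1 + 5))*(5*((-1 + 5)² - 3)) = (-16*(2 + 5))*(5*(4² - 3)) = (-16*7)*(5*(16 - 3)) = -560*13 = -112*65 = -7280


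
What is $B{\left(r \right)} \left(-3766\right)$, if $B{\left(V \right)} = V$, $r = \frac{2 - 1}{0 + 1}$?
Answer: $-3766$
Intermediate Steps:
$r = 1$ ($r = 1 \cdot 1^{-1} = 1 \cdot 1 = 1$)
$B{\left(r \right)} \left(-3766\right) = 1 \left(-3766\right) = -3766$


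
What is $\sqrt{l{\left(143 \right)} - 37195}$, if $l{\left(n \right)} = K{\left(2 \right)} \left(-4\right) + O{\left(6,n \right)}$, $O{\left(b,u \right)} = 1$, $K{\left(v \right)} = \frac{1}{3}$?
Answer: $\frac{i \sqrt{334758}}{3} \approx 192.86 i$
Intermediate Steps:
$K{\left(v \right)} = \frac{1}{3}$
$l{\left(n \right)} = - \frac{1}{3}$ ($l{\left(n \right)} = \frac{1}{3} \left(-4\right) + 1 = - \frac{4}{3} + 1 = - \frac{1}{3}$)
$\sqrt{l{\left(143 \right)} - 37195} = \sqrt{- \frac{1}{3} - 37195} = \sqrt{- \frac{111586}{3}} = \frac{i \sqrt{334758}}{3}$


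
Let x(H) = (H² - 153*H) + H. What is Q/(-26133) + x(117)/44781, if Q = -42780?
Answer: 6482855/4194487 ≈ 1.5456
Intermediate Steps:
x(H) = H² - 152*H
Q/(-26133) + x(117)/44781 = -42780/(-26133) + (117*(-152 + 117))/44781 = -42780*(-1/26133) + (117*(-35))*(1/44781) = 460/281 - 4095*1/44781 = 460/281 - 1365/14927 = 6482855/4194487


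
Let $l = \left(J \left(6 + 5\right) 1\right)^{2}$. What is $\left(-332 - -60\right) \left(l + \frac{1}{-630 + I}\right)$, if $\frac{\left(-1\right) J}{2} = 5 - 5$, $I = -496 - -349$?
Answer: $\frac{272}{777} \approx 0.35006$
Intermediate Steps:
$I = -147$ ($I = -496 + 349 = -147$)
$J = 0$ ($J = - 2 \left(5 - 5\right) = \left(-2\right) 0 = 0$)
$l = 0$ ($l = \left(0 \left(6 + 5\right) 1\right)^{2} = \left(0 \cdot 11 \cdot 1\right)^{2} = \left(0 \cdot 1\right)^{2} = 0^{2} = 0$)
$\left(-332 - -60\right) \left(l + \frac{1}{-630 + I}\right) = \left(-332 - -60\right) \left(0 + \frac{1}{-630 - 147}\right) = \left(-332 + 60\right) \left(0 + \frac{1}{-777}\right) = - 272 \left(0 - \frac{1}{777}\right) = \left(-272\right) \left(- \frac{1}{777}\right) = \frac{272}{777}$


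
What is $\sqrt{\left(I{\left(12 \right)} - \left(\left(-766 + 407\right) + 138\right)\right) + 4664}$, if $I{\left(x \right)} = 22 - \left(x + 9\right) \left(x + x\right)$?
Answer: $\sqrt{4403} \approx 66.355$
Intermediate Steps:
$I{\left(x \right)} = 22 - 2 x \left(9 + x\right)$ ($I{\left(x \right)} = 22 - \left(9 + x\right) 2 x = 22 - 2 x \left(9 + x\right)$)
$\sqrt{\left(I{\left(12 \right)} - \left(\left(-766 + 407\right) + 138\right)\right) + 4664} = \sqrt{\left(\left(22 - 216 - 2 \cdot 12^{2}\right) - \left(\left(-766 + 407\right) + 138\right)\right) + 4664} = \sqrt{\left(\left(22 - 216 - 288\right) - \left(-359 + 138\right)\right) + 4664} = \sqrt{\left(\left(22 - 216 - 288\right) - -221\right) + 4664} = \sqrt{\left(-482 + 221\right) + 4664} = \sqrt{-261 + 4664} = \sqrt{4403}$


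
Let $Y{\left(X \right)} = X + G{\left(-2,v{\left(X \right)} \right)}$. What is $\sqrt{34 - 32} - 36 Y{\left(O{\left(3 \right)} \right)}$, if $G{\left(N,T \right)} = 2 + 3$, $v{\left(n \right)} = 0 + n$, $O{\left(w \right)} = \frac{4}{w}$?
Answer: $-228 + \sqrt{2} \approx -226.59$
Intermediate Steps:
$v{\left(n \right)} = n$
$G{\left(N,T \right)} = 5$
$Y{\left(X \right)} = 5 + X$ ($Y{\left(X \right)} = X + 5 = 5 + X$)
$\sqrt{34 - 32} - 36 Y{\left(O{\left(3 \right)} \right)} = \sqrt{34 - 32} - 36 \left(5 + \frac{4}{3}\right) = \sqrt{2} - 36 \left(5 + 4 \cdot \frac{1}{3}\right) = \sqrt{2} - 36 \left(5 + \frac{4}{3}\right) = \sqrt{2} - 228 = -228 + \sqrt{2}$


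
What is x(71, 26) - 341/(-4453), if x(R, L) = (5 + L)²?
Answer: 4279674/4453 ≈ 961.08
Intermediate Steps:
x(71, 26) - 341/(-4453) = (5 + 26)² - 341/(-4453) = 31² - 341*(-1)/4453 = 961 - 1*(-341/4453) = 961 + 341/4453 = 4279674/4453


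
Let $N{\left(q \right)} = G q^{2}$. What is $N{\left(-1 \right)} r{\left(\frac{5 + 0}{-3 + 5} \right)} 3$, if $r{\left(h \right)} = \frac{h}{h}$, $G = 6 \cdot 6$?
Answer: $108$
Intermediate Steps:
$G = 36$
$r{\left(h \right)} = 1$
$N{\left(q \right)} = 36 q^{2}$
$N{\left(-1 \right)} r{\left(\frac{5 + 0}{-3 + 5} \right)} 3 = 36 \left(-1\right)^{2} \cdot 1 \cdot 3 = 36 \cdot 1 \cdot 1 \cdot 3 = 36 \cdot 1 \cdot 3 = 36 \cdot 3 = 108$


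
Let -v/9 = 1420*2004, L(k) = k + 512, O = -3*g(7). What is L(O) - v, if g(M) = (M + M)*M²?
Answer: 25609574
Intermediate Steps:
g(M) = 2*M³ (g(M) = (2*M)*M² = 2*M³)
O = -2058 (O = -6*7³ = -6*343 = -3*686 = -2058)
L(k) = 512 + k
v = -25611120 (v = -12780*2004 = -9*2845680 = -25611120)
L(O) - v = (512 - 2058) - 1*(-25611120) = -1546 + 25611120 = 25609574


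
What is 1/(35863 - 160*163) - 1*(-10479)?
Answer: 102516058/9783 ≈ 10479.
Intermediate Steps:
1/(35863 - 160*163) - 1*(-10479) = 1/(35863 - 26080) + 10479 = 1/9783 + 10479 = 102516058/9783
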